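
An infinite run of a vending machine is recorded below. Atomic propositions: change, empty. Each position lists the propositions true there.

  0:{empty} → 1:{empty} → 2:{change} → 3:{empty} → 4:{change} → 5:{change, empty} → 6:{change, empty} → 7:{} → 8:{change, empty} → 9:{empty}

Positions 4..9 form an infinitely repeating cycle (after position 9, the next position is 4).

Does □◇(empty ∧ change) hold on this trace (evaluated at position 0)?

◇(empty ∧ change) holds at every position 0..9, and those are all positions ever visited, so □◇(empty ∧ change) holds.

Satisfied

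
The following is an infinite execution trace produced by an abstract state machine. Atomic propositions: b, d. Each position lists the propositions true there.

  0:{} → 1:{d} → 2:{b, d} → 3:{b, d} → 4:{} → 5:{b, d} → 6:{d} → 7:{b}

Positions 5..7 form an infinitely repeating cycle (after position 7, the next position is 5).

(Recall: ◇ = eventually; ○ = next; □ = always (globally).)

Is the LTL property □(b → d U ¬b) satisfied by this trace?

Does not hold

b → d U ¬b must hold at every position from 0 onward. It fails at position 7, so □(b → d U ¬b) is false.
Positions where b holds: 2, 3, 5, 7.
Check d U ¬b at each: 2→ok, 3→ok, 5→ok, 7→fails.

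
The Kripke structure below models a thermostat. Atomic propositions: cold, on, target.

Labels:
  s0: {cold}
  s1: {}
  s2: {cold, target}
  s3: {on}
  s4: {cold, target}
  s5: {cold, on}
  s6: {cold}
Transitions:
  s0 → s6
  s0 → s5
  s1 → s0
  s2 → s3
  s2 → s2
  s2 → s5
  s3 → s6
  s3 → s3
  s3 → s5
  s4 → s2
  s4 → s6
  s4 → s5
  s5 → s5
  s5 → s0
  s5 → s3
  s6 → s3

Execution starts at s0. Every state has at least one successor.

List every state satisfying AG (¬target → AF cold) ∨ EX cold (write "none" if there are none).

States satisfying ¬target → AF cold: {s0, s1, s2, s4, s5, s6}.
States satisfying AG (¬target → AF cold): ∅.
States satisfying cold: {s0, s2, s4, s5, s6}.
States satisfying EX cold: {s0, s1, s2, s3, s4, s5}.
States satisfying AG (¬target → AF cold) ∨ EX cold: {s0, s1, s2, s3, s4, s5}.

{s0, s1, s2, s3, s4, s5}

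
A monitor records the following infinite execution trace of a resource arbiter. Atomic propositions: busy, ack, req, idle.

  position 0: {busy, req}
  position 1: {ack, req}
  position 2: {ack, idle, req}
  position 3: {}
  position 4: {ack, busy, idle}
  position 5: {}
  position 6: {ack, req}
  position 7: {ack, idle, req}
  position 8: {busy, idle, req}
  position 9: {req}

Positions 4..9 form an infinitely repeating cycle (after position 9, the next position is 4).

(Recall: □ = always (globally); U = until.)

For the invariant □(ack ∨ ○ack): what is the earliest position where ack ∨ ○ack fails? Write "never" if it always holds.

Check ack ∨ ○ack at each position in order: 0 ✓, 1 ✓, 2 ✓, 3 ✓, 4 ✓, 5 ✓, 6 ✓, 7 ✓.
At position 8 the labels are {busy, idle, req} and the next position 9 has {req}, so ack ∨ ○ack is false there. This is the first violation.

8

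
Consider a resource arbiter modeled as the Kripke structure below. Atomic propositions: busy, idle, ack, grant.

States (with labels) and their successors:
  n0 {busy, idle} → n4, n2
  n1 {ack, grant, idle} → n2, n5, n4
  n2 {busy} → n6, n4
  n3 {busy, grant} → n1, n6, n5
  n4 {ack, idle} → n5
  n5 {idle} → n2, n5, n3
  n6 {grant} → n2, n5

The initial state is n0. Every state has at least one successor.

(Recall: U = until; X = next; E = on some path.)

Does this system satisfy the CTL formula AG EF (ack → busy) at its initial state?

States satisfying EF (ack → busy): {n0, n1, n2, n3, n4, n5, n6}.
States satisfying AG EF (ack → busy): {n0, n1, n2, n3, n4, n5, n6}.
Every state reachable from n0 satisfies EF (ack → busy).
n0 ∈ Sat(AG EF (ack → busy)).

Yes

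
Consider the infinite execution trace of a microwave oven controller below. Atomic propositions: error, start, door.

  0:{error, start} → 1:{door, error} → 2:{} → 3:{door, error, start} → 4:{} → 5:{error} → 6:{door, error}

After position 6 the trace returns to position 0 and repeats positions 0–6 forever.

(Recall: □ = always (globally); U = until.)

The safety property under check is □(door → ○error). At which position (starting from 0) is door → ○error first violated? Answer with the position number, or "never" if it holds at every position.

Check door → ○error at each position in order: 0 ✓.
At position 1 the labels are {door, error} and the next position 2 has {}, so door → ○error is false there. This is the first violation.

1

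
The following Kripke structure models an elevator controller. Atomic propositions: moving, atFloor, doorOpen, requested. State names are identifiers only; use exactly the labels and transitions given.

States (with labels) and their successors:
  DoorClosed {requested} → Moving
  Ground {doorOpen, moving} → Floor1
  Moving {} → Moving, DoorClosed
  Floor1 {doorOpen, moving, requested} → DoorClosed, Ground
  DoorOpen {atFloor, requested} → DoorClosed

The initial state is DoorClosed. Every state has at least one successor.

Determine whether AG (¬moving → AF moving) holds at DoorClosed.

Violated

States satisfying ¬moving → AF moving: {Ground, Floor1}.
States satisfying AG (¬moving → AF moving): ∅.
DoorClosed is reachable from DoorClosed and violates ¬moving → AF moving, so AG fails at DoorClosed.
DoorClosed ∉ Sat(AG (¬moving → AF moving)).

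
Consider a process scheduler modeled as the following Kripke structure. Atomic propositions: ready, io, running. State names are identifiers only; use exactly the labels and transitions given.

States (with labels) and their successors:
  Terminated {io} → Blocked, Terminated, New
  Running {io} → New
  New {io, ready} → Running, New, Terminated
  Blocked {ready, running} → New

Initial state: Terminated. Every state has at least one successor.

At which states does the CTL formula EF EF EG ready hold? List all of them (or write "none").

{Terminated, Running, New, Blocked}

States satisfying EF EG ready: {Terminated, Running, New, Blocked}.
States satisfying EF EF EG ready: {Terminated, Running, New, Blocked}.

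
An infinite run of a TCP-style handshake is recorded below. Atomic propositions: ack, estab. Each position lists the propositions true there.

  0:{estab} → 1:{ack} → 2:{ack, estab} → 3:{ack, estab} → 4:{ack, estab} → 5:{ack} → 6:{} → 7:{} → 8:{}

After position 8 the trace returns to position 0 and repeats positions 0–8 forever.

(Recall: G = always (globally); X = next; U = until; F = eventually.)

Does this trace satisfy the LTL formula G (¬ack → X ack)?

¬ack → X ack must hold at every position from 0 onward. It fails at position 6, so G (¬ack → X ack) is false.
Positions where ¬ack holds: 0, 6, 7, 8.
Check X ack at each: 0→ok, 6→fails, 7→fails, 8→fails.

No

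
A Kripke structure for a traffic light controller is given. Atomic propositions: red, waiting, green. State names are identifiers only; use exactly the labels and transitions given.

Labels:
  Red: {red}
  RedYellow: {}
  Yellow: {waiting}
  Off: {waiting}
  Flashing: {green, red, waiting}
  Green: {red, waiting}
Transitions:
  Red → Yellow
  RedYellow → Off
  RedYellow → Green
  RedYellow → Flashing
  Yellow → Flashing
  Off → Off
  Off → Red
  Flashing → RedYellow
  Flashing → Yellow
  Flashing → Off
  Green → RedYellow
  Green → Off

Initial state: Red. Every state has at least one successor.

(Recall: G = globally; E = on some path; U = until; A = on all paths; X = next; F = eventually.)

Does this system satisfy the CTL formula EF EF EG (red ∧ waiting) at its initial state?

States satisfying EF EG (red ∧ waiting): ∅.
States satisfying EF EF EG (red ∧ waiting): ∅.
No suitable path/successor from Red witnesses the formula.
Red ∉ Sat(EF EF EG (red ∧ waiting)).

Does not hold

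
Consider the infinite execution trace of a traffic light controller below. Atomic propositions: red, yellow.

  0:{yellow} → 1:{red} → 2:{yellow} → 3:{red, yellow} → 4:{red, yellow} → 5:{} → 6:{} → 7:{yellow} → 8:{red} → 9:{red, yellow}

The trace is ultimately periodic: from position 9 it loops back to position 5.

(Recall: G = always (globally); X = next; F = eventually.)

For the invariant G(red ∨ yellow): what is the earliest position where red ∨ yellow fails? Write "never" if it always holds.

5

Check red ∨ yellow at each position in order: 0 ✓, 1 ✓, 2 ✓, 3 ✓, 4 ✓.
At position 5 the labels are {}, so red ∨ yellow is false there. This is the first violation.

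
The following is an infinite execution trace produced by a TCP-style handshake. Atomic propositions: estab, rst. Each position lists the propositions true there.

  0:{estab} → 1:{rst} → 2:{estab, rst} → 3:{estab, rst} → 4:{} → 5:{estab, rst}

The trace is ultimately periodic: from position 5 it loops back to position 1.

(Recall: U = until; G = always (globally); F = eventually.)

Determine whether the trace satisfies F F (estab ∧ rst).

Yes

F (estab ∧ rst) holds at position 0, which is reachable from 0, so F F (estab ∧ rst) holds.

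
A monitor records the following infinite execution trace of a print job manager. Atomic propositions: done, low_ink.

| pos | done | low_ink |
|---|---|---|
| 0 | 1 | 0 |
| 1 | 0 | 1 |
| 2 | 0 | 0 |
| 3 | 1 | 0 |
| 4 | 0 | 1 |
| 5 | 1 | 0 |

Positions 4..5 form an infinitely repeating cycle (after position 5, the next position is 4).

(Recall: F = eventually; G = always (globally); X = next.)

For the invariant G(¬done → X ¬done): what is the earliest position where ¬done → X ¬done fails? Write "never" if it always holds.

2

Check ¬done → X ¬done at each position in order: 0 ✓, 1 ✓.
At position 2 the labels are {} and the next position 3 has {done}, so ¬done → X ¬done is false there. This is the first violation.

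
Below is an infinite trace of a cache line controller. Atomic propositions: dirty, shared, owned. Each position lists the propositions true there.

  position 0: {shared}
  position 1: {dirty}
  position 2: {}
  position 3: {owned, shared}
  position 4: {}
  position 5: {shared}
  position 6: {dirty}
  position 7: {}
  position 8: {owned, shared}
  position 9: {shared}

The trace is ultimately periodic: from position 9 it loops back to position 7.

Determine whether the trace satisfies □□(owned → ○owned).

□(owned → ○owned) must hold at every position from 0 onward. It fails at position 0, so □□(owned → ○owned) is false.

Violated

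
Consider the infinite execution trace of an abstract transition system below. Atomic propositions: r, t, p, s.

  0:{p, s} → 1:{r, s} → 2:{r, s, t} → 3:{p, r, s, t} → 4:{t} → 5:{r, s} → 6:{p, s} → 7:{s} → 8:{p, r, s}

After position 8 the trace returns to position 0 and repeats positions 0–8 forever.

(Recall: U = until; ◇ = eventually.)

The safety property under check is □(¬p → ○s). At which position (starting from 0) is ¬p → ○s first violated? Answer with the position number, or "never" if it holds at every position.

never

¬p → ○s holds at every position 0..8, and those are all the positions the trace ever visits, so the invariant □(¬p → ○s) is never violated.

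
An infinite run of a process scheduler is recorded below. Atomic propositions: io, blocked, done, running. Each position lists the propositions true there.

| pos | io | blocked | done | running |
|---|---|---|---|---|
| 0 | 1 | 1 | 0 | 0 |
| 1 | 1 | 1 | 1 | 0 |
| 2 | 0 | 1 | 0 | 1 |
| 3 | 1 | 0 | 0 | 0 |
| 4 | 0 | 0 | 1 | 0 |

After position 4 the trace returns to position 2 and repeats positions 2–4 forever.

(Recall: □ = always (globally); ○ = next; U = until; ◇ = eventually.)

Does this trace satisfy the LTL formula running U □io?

Does not hold

Walking from position 0: at position 0, □io has not yet held and running fails, so running U □io is false.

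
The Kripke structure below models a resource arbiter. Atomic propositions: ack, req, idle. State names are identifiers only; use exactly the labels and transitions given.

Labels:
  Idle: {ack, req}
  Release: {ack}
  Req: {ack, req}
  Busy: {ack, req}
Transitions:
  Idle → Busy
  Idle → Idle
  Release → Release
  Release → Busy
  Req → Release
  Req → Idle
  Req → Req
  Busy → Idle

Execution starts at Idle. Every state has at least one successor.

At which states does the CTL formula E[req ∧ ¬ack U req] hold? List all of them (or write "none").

{Idle, Req, Busy}

States satisfying req ∧ ¬ack: ∅.
States satisfying req: {Idle, Req, Busy}.
States satisfying E[req ∧ ¬ack U req]: {Idle, Req, Busy}.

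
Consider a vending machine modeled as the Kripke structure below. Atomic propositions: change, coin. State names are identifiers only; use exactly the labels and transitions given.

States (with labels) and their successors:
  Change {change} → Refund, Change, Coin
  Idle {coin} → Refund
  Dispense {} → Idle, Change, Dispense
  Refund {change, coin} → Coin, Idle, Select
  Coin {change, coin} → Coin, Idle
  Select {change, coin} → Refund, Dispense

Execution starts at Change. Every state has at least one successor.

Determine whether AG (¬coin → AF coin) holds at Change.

States satisfying ¬coin → AF coin: {Idle, Refund, Coin, Select}.
States satisfying AG (¬coin → AF coin): ∅.
Change is reachable from Change and violates ¬coin → AF coin, so AG fails at Change.
Change ∉ Sat(AG (¬coin → AF coin)).

No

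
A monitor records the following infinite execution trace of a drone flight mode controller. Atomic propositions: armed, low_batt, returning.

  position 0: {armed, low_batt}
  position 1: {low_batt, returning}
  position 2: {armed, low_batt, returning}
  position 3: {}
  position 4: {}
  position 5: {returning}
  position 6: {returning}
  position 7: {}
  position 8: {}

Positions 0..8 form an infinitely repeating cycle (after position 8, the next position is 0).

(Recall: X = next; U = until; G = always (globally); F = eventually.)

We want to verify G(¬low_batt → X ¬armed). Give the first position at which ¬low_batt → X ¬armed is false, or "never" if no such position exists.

8

Check ¬low_batt → X ¬armed at each position in order: 0 ✓, 1 ✓, 2 ✓, 3 ✓, 4 ✓, 5 ✓, 6 ✓, 7 ✓.
At position 8 the labels are {} and the next position 0 has {armed, low_batt}, so ¬low_batt → X ¬armed is false there. This is the first violation.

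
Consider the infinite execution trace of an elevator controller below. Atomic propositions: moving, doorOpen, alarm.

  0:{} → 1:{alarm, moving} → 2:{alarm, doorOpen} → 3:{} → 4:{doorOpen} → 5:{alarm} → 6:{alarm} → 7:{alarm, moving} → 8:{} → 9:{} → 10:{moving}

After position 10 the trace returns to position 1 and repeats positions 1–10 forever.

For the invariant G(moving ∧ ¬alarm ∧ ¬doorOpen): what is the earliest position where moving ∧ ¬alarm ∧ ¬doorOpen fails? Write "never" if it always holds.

At position 0 the labels are {}, so moving ∧ ¬alarm ∧ ¬doorOpen is false there. This is the first violation.

0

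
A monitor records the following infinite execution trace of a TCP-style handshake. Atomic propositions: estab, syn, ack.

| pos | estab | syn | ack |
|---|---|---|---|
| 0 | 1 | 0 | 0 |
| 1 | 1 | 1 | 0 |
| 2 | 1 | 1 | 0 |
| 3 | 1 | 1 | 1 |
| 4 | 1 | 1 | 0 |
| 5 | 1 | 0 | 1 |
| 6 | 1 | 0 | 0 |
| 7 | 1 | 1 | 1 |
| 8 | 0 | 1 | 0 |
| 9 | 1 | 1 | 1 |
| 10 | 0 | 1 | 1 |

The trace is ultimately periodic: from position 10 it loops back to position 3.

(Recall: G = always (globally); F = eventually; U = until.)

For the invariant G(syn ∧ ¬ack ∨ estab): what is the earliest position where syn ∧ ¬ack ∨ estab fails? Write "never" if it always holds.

Check syn ∧ ¬ack ∨ estab at each position in order: 0 ✓, 1 ✓, 2 ✓, 3 ✓, 4 ✓, 5 ✓, 6 ✓, 7 ✓, 8 ✓, 9 ✓.
At position 10 the labels are {ack, syn}, so syn ∧ ¬ack ∨ estab is false there. This is the first violation.

10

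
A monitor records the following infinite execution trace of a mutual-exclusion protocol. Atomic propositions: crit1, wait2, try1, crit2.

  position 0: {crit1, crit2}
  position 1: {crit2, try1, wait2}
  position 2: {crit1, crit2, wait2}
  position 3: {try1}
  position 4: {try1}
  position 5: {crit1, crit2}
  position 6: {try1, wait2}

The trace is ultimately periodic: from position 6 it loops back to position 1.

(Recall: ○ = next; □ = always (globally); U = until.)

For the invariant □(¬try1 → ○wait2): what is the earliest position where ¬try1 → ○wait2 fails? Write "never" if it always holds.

Check ¬try1 → ○wait2 at each position in order: 0 ✓, 1 ✓.
At position 2 the labels are {crit1, crit2, wait2} and the next position 3 has {try1}, so ¬try1 → ○wait2 is false there. This is the first violation.

2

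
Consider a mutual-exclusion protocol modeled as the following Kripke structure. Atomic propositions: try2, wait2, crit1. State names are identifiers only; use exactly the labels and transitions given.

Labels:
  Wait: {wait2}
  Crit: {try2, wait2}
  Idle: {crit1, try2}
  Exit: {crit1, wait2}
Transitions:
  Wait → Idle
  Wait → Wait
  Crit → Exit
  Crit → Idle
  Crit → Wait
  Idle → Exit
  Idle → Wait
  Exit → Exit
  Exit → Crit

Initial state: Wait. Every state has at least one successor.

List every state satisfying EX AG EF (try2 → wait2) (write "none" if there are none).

States satisfying AG EF (try2 → wait2): {Wait, Crit, Idle, Exit}.
States satisfying EX AG EF (try2 → wait2): {Wait, Crit, Idle, Exit}.

{Wait, Crit, Idle, Exit}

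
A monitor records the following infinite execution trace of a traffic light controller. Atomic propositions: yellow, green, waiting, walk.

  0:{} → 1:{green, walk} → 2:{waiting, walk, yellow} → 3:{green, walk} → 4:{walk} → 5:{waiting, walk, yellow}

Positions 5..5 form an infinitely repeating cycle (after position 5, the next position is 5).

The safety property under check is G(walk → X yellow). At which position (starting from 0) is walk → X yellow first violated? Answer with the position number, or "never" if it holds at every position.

Check walk → X yellow at each position in order: 0 ✓, 1 ✓.
At position 2 the labels are {waiting, walk, yellow} and the next position 3 has {green, walk}, so walk → X yellow is false there. This is the first violation.

2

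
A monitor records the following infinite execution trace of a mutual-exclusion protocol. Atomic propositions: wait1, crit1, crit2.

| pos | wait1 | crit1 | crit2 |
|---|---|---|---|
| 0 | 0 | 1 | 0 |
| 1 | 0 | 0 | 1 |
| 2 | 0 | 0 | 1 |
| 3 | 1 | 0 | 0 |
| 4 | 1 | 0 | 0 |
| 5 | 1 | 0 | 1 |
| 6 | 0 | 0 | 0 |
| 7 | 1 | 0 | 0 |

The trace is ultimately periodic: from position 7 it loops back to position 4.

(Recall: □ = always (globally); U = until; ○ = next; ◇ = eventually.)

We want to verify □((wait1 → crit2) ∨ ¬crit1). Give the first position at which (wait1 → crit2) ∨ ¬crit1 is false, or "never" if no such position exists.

(wait1 → crit2) ∨ ¬crit1 holds at every position 0..7, and those are all the positions the trace ever visits, so the invariant □((wait1 → crit2) ∨ ¬crit1) is never violated.

never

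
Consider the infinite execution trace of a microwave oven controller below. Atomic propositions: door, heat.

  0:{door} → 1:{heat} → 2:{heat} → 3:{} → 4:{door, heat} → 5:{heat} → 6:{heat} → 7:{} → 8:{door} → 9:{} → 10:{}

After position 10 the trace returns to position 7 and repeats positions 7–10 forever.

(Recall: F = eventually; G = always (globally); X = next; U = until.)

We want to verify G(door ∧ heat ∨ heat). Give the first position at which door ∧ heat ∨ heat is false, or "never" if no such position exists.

At position 0 the labels are {door}, so door ∧ heat ∨ heat is false there. This is the first violation.

0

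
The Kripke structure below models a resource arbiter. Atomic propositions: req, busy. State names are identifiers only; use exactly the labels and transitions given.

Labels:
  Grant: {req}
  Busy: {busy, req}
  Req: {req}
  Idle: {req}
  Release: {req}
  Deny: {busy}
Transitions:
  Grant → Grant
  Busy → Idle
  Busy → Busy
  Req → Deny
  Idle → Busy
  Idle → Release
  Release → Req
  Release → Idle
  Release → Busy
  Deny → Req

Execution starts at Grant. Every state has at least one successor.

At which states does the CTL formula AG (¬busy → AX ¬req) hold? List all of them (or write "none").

States satisfying ¬busy → AX ¬req: {Busy, Req, Deny}.
States satisfying AG (¬busy → AX ¬req): {Req, Deny}.

{Req, Deny}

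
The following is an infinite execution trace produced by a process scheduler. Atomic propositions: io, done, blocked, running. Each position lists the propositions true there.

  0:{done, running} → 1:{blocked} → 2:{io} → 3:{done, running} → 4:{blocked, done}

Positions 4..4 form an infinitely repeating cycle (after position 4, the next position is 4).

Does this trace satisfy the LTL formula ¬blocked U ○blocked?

Walking from position 0: ○blocked first holds at position 0, and ¬blocked holds at every earlier position along the way, so ¬blocked U ○blocked holds.

Holds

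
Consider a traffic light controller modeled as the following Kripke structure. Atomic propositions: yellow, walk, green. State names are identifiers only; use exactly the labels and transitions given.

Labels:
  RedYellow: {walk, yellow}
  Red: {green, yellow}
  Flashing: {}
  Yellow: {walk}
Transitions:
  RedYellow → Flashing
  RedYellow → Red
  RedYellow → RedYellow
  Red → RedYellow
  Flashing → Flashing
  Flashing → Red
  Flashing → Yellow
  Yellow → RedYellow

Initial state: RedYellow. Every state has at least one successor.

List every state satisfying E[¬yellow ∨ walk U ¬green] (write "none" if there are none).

States satisfying ¬yellow ∨ walk: {RedYellow, Flashing, Yellow}.
States satisfying ¬green: {RedYellow, Flashing, Yellow}.
States satisfying E[¬yellow ∨ walk U ¬green]: {RedYellow, Flashing, Yellow}.

{RedYellow, Flashing, Yellow}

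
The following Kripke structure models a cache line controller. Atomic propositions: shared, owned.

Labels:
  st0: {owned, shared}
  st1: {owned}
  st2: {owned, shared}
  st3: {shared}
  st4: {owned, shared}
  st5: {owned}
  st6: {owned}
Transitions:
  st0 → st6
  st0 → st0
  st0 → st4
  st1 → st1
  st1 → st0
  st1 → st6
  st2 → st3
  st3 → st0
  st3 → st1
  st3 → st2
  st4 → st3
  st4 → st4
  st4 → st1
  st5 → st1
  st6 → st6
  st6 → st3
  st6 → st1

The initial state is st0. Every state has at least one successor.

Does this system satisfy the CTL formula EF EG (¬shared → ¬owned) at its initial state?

States satisfying EG (¬shared → ¬owned): {st0, st2, st3, st4}.
States satisfying EF EG (¬shared → ¬owned): {st0, st1, st2, st3, st4, st5, st6}.
Some path from st0 reaches a state where EG (¬shared → ¬owned) holds.
st0 ∈ Sat(EF EG (¬shared → ¬owned)).

Satisfied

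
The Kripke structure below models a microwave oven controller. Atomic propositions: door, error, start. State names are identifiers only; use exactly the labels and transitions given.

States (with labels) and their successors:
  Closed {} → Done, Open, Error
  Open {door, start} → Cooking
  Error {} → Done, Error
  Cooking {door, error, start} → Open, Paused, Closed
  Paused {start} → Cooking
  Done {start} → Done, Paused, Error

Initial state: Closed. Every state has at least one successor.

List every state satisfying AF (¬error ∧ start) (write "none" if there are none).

{Open, Paused, Done}

States satisfying ¬error ∧ start: {Open, Paused, Done}.
States satisfying AF (¬error ∧ start): {Open, Paused, Done}.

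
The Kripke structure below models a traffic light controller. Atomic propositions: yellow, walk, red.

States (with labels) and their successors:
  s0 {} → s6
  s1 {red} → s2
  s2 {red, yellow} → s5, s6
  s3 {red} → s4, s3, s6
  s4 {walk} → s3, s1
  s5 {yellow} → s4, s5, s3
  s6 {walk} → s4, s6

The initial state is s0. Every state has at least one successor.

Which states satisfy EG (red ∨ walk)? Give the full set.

States satisfying red ∨ walk: {s1, s2, s3, s4, s6}.
States satisfying EG (red ∨ walk): {s1, s2, s3, s4, s6}.

{s1, s2, s3, s4, s6}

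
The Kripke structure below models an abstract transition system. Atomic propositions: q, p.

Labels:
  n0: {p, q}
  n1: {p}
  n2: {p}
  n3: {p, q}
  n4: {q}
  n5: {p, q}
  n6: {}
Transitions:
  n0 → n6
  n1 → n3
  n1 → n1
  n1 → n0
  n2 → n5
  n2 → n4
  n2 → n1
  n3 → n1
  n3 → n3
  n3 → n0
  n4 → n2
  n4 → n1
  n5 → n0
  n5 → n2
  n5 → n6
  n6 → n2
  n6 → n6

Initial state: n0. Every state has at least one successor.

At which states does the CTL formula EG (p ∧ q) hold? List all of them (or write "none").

{n3}

States satisfying p ∧ q: {n0, n3, n5}.
States satisfying EG (p ∧ q): {n3}.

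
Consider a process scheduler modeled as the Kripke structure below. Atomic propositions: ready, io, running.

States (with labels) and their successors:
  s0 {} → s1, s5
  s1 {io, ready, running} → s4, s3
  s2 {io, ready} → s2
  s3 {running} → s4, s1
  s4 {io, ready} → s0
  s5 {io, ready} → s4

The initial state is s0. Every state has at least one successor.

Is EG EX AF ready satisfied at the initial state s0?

States satisfying EX AF ready: {s0, s1, s2, s3, s4, s5}.
States satisfying EG EX AF ready: {s0, s1, s2, s3, s4, s5}.
s0 ∈ Sat(EG EX AF ready).

Holds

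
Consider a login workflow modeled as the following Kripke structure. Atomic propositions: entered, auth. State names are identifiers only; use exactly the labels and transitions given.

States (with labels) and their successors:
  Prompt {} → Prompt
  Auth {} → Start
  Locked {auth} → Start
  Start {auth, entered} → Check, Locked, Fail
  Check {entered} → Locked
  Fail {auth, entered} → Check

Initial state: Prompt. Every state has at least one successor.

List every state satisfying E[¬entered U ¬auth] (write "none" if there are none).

{Prompt, Auth, Check}

States satisfying ¬entered: {Prompt, Auth, Locked}.
States satisfying ¬auth: {Prompt, Auth, Check}.
States satisfying E[¬entered U ¬auth]: {Prompt, Auth, Check}.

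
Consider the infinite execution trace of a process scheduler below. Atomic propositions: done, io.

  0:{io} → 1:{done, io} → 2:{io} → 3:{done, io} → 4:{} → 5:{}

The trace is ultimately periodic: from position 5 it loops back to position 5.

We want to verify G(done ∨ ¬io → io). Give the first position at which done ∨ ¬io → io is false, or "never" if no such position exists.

4

Check done ∨ ¬io → io at each position in order: 0 ✓, 1 ✓, 2 ✓, 3 ✓.
At position 4 the labels are {}, so done ∨ ¬io → io is false there. This is the first violation.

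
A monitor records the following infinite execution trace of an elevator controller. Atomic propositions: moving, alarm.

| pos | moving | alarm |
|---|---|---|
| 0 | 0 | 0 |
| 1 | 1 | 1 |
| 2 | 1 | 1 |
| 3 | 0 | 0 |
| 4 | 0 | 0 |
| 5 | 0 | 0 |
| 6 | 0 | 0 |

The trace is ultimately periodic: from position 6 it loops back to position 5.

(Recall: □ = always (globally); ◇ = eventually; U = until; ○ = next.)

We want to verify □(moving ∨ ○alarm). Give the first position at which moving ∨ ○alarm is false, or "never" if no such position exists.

3

Check moving ∨ ○alarm at each position in order: 0 ✓, 1 ✓, 2 ✓.
At position 3 the labels are {} and the next position 4 has {}, so moving ∨ ○alarm is false there. This is the first violation.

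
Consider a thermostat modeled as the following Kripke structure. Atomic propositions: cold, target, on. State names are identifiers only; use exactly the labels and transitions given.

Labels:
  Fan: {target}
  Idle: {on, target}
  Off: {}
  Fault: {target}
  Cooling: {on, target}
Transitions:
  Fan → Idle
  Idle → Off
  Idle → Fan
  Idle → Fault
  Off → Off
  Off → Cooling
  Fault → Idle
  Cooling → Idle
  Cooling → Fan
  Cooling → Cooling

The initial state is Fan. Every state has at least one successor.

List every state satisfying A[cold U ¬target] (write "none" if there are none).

States satisfying cold: ∅.
States satisfying ¬target: {Off}.
States satisfying A[cold U ¬target]: {Off}.

{Off}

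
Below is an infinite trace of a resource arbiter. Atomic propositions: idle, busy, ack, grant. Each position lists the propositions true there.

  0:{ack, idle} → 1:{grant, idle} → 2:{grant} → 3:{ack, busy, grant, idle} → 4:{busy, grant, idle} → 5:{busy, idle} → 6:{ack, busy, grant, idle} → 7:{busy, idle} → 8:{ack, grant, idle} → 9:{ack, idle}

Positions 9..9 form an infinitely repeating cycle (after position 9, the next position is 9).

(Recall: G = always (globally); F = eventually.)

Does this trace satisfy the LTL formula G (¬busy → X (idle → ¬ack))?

No

¬busy → X (idle → ¬ack) must hold at every position from 0 onward. It fails at position 2, so G (¬busy → X (idle → ¬ack)) is false.
Positions where ¬busy holds: 0, 1, 2, 8, 9.
Check X (idle → ¬ack) at each: 0→ok, 1→ok, 2→fails, 8→fails, 9→fails.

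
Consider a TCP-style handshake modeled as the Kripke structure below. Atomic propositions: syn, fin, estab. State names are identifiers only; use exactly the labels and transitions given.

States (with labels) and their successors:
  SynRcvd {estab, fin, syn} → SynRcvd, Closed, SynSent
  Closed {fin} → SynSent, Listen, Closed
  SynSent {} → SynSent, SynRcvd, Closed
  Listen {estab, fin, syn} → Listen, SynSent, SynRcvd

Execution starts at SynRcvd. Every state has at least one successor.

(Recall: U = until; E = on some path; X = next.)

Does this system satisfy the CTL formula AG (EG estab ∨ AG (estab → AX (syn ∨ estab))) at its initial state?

States satisfying EG estab ∨ AG (estab → AX (syn ∨ estab)): {SynRcvd, Listen}.
States satisfying AG (EG estab ∨ AG (estab → AX (syn ∨ estab))): ∅.
Closed is reachable from SynRcvd and violates EG estab ∨ AG (estab → AX (syn ∨ estab)), so AG fails at SynRcvd.
SynRcvd ∉ Sat(AG (EG estab ∨ AG (estab → AX (syn ∨ estab)))).

No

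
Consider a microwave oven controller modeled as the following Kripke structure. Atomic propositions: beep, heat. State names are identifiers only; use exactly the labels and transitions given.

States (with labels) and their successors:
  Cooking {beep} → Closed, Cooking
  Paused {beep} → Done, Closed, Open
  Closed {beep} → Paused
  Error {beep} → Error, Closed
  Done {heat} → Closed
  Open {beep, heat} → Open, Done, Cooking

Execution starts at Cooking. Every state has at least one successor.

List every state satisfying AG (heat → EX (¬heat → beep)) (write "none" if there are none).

States satisfying heat → EX (¬heat → beep): {Cooking, Paused, Closed, Error, Done, Open}.
States satisfying AG (heat → EX (¬heat → beep)): {Cooking, Paused, Closed, Error, Done, Open}.

{Cooking, Paused, Closed, Error, Done, Open}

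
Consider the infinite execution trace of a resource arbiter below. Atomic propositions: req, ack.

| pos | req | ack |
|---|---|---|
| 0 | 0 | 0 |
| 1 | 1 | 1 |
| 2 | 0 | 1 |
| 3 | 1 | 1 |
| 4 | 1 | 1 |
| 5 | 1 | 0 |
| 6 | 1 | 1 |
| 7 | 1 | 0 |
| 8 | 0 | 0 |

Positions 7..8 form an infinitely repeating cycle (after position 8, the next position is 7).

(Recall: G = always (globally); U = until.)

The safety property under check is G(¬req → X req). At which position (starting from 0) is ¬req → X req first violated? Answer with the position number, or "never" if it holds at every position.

¬req → X req holds at every position 0..8, and those are all the positions the trace ever visits, so the invariant G(¬req → X req) is never violated.

never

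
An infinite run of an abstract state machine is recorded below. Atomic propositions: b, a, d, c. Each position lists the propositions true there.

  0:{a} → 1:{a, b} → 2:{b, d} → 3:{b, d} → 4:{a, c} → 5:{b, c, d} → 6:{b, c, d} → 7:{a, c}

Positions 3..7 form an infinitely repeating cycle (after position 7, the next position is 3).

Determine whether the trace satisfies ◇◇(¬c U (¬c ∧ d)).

◇(¬c U (¬c ∧ d)) holds at position 0, which is reachable from 0, so ◇◇(¬c U (¬c ∧ d)) holds.

Satisfied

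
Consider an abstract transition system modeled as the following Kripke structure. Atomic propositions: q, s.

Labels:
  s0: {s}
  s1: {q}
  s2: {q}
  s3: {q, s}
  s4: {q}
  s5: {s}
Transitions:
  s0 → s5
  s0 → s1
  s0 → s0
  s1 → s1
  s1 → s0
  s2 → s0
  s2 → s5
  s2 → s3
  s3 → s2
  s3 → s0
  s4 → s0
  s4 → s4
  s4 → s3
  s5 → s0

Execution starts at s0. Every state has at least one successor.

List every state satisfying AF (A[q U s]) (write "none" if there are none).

{s0, s2, s3, s5}

States satisfying A[q U s]: {s0, s2, s3, s5}.
States satisfying AF (A[q U s]): {s0, s2, s3, s5}.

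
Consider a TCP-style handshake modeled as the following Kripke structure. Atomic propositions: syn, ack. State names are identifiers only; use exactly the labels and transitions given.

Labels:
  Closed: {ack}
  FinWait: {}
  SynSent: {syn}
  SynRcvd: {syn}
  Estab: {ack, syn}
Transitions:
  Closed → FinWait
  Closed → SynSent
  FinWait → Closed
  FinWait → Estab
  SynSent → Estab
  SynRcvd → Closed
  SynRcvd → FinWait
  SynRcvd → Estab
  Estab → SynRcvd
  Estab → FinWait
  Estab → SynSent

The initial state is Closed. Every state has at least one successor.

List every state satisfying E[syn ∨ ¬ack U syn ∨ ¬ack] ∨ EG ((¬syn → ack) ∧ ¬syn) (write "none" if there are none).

{FinWait, SynSent, SynRcvd, Estab}

States satisfying syn ∨ ¬ack: {FinWait, SynSent, SynRcvd, Estab}.
States satisfying E[syn ∨ ¬ack U syn ∨ ¬ack]: {FinWait, SynSent, SynRcvd, Estab}.
States satisfying (¬syn → ack) ∧ ¬syn: {Closed}.
States satisfying EG ((¬syn → ack) ∧ ¬syn): ∅.
States satisfying E[syn ∨ ¬ack U syn ∨ ¬ack] ∨ EG ((¬syn → ack) ∧ ¬syn): {FinWait, SynSent, SynRcvd, Estab}.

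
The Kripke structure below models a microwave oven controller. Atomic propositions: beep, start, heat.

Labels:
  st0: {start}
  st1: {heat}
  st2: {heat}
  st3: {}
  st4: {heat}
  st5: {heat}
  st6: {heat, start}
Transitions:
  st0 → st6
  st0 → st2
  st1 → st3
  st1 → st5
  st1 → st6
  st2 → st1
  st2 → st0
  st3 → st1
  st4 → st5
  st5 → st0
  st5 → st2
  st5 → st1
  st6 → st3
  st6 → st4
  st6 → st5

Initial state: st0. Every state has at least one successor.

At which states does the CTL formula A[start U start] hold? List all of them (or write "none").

{st0, st6}

States satisfying start: {st0, st6}.
States satisfying A[start U start]: {st0, st6}.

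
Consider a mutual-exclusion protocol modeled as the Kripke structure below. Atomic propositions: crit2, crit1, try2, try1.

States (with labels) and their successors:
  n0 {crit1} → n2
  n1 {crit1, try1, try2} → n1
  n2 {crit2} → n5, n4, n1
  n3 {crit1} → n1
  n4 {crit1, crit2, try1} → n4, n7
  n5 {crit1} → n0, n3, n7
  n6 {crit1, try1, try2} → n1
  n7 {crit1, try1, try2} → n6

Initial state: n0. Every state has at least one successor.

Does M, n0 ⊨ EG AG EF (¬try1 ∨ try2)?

States satisfying AG EF (¬try1 ∨ try2): {n0, n1, n2, n3, n4, n5, n6, n7}.
States satisfying EG AG EF (¬try1 ∨ try2): {n0, n1, n2, n3, n4, n5, n6, n7}.
n0 ∈ Sat(EG AG EF (¬try1 ∨ try2)).

Holds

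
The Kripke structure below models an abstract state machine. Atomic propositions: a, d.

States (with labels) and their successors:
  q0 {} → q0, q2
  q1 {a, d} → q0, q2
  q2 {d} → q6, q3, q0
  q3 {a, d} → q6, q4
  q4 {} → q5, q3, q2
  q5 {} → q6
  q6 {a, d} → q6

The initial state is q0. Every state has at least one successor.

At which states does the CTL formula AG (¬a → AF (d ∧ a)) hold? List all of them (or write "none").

{q5, q6}

States satisfying ¬a → AF (d ∧ a): {q1, q3, q5, q6}.
States satisfying AG (¬a → AF (d ∧ a)): {q5, q6}.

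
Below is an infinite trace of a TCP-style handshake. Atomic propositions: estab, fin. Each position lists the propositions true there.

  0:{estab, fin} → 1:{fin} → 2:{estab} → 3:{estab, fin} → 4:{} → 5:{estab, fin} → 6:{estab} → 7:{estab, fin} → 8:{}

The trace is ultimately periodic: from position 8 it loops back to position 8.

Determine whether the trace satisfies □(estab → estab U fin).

estab → estab U fin holds at every position 0..8, and those are all positions ever visited, so □(estab → estab U fin) holds.
Positions where estab holds: 0, 2, 3, 5, 6, 7.
Check estab U fin at each: 0→ok, 2→ok, 3→ok, 5→ok, 6→ok, 7→ok.

Satisfied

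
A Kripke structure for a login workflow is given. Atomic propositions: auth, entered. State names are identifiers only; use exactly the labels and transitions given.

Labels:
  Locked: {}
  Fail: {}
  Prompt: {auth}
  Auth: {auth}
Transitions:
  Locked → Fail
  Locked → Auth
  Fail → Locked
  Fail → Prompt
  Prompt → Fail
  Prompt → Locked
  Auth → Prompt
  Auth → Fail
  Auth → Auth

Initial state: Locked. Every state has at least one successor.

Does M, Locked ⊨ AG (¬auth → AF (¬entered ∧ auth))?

States satisfying ¬auth → AF (¬entered ∧ auth): {Prompt, Auth}.
States satisfying AG (¬auth → AF (¬entered ∧ auth)): ∅.
Fail is reachable from Locked and violates ¬auth → AF (¬entered ∧ auth), so AG fails at Locked.
Locked ∉ Sat(AG (¬auth → AF (¬entered ∧ auth))).

Violated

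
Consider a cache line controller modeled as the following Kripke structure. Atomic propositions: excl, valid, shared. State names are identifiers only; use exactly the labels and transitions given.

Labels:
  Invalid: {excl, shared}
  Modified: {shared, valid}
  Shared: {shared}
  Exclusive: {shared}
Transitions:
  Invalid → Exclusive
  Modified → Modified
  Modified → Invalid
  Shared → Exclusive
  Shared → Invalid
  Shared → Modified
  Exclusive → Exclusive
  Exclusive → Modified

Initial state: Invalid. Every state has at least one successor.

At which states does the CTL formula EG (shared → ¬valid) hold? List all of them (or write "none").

States satisfying shared → ¬valid: {Invalid, Shared, Exclusive}.
States satisfying EG (shared → ¬valid): {Invalid, Shared, Exclusive}.

{Invalid, Shared, Exclusive}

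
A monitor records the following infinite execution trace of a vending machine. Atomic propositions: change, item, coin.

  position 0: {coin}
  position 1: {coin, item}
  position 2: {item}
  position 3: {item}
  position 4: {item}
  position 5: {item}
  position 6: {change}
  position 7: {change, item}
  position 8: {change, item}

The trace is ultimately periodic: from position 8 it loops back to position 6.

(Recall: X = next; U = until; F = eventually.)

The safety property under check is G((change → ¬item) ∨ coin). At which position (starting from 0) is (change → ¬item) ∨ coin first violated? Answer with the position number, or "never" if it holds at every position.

7

Check (change → ¬item) ∨ coin at each position in order: 0 ✓, 1 ✓, 2 ✓, 3 ✓, 4 ✓, 5 ✓, 6 ✓.
At position 7 the labels are {change, item}, so (change → ¬item) ∨ coin is false there. This is the first violation.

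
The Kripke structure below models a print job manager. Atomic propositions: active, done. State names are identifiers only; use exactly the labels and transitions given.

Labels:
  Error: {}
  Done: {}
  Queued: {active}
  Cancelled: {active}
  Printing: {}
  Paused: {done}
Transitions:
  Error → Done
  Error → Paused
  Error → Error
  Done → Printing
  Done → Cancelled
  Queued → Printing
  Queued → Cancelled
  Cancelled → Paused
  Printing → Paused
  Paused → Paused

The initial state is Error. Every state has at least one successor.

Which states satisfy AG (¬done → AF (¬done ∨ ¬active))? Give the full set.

States satisfying ¬done → AF (¬done ∨ ¬active): {Error, Done, Queued, Cancelled, Printing, Paused}.
States satisfying AG (¬done → AF (¬done ∨ ¬active)): {Error, Done, Queued, Cancelled, Printing, Paused}.

{Error, Done, Queued, Cancelled, Printing, Paused}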